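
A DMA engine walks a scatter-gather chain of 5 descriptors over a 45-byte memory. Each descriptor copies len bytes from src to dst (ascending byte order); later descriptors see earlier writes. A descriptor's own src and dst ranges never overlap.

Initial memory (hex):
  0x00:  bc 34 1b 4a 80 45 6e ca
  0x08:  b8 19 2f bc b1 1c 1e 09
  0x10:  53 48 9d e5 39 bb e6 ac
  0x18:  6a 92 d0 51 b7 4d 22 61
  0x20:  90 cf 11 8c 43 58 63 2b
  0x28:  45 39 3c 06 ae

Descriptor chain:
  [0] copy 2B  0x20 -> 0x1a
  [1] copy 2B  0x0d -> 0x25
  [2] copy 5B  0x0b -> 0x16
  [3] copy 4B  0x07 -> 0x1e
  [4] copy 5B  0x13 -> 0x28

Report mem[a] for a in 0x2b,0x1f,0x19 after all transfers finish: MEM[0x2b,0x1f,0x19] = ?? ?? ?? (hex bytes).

  after D0: wrote 2B at 0x1a = 90cf
  after D1: wrote 2B at 0x25 = 1c1e
  after D2: wrote 5B at 0x16 = bcb11c1e09
  after D3: wrote 4B at 0x1e = cab8192f
  after D4: wrote 5B at 0x28 = e539bbbcb1
query mem[0x2b]=0xbc, mem[0x1f]=0xb8, mem[0x19]=0x1e

MEM[0x2b,0x1f,0x19] = bc b8 1e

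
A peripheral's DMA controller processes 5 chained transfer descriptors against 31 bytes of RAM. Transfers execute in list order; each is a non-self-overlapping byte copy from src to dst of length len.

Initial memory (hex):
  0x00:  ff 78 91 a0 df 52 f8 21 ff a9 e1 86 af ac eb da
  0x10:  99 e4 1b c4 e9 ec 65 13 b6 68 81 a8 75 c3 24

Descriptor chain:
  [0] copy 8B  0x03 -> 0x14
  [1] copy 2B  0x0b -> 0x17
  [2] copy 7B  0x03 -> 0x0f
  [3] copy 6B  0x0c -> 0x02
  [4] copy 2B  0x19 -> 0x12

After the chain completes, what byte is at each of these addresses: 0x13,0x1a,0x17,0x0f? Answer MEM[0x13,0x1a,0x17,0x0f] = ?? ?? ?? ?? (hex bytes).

  after D0: wrote 8B at 0x14 = a0df52f821ffa9e1
  after D1: wrote 2B at 0x17 = 86af
  after D2: wrote 7B at 0x0f = a0df52f821ffa9
  after D3: wrote 6B at 0x02 = afaceba0df52
  after D4: wrote 2B at 0x12 = ffa9
query mem[0x13]=0xa9, mem[0x1a]=0xa9, mem[0x17]=0x86, mem[0x0f]=0xa0

MEM[0x13,0x1a,0x17,0x0f] = a9 a9 86 a0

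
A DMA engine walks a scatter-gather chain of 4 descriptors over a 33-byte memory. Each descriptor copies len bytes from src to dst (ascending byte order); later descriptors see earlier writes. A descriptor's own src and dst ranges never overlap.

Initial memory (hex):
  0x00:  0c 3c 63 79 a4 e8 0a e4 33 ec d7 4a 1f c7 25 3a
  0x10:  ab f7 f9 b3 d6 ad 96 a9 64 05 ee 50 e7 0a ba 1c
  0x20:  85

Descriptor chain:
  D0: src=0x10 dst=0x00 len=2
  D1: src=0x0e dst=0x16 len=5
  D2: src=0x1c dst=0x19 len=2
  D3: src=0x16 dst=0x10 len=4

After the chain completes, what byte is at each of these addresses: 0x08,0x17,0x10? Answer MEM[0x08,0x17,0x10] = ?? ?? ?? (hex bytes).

  after D0: wrote 2B at 0x00 = abf7
  after D1: wrote 5B at 0x16 = 253aabf7f9
  after D2: wrote 2B at 0x19 = e70a
  after D3: wrote 4B at 0x10 = 253aabe7
query mem[0x08]=0x33, mem[0x17]=0x3a, mem[0x10]=0x25

MEM[0x08,0x17,0x10] = 33 3a 25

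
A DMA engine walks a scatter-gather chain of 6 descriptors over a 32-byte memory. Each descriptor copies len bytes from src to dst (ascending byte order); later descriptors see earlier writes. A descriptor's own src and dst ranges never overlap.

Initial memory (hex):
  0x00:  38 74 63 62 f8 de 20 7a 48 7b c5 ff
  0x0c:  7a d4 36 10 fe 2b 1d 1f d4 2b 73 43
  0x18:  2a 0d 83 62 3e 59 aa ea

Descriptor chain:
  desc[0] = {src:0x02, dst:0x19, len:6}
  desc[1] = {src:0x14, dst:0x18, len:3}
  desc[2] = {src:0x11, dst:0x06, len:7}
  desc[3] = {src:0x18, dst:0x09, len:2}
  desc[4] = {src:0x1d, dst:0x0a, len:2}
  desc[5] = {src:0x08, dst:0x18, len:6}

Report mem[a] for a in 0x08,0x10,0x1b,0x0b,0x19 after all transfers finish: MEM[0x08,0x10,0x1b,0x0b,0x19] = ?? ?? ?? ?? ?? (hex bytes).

MEM[0x08,0x10,0x1b,0x0b,0x19] = 1f fe 7a 7a d4

#0 dst[0x19+6] := {0x63,0x62,0xf8,0xde,0x20,0x7a}
#1 dst[0x18+3] := {0xd4,0x2b,0x73}
#2 dst[0x06+7] := {0x2b,0x1d,0x1f,0xd4,0x2b,0x73,0x43}
#3 dst[0x09+2] := {0xd4,0x2b}
#4 dst[0x0a+2] := {0x20,0x7a}
#5 dst[0x18+6] := {0x1f,0xd4,0x20,0x7a,0x43,0xd4}
query mem[0x08]=0x1f, mem[0x10]=0xfe, mem[0x1b]=0x7a, mem[0x0b]=0x7a, mem[0x19]=0xd4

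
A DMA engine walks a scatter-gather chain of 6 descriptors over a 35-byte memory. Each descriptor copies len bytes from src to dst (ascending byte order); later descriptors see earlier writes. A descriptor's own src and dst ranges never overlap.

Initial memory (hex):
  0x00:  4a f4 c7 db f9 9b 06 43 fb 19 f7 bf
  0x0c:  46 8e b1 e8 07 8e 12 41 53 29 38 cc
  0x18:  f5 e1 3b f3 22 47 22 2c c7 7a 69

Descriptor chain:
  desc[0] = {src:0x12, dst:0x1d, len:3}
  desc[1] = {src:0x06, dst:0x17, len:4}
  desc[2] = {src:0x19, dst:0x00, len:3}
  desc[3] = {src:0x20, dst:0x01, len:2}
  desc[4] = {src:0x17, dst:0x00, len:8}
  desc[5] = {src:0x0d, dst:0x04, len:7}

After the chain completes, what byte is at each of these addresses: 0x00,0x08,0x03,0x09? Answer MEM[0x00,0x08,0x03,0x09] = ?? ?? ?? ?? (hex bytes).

MEM[0x00,0x08,0x03,0x09] = 06 8e 19 12

D0: mem[0x1d..0x1f] <- [12 41 53]
D1: mem[0x17..0x1a] <- [06 43 fb 19]
D2: mem[0x00..0x02] <- [fb 19 f3]
D3: mem[0x01..0x02] <- [c7 7a]
D4: mem[0x00..0x07] <- [06 43 fb 19 f3 22 12 41]
D5: mem[0x04..0x0a] <- [8e b1 e8 07 8e 12 41]
query mem[0x00]=0x06, mem[0x08]=0x8e, mem[0x03]=0x19, mem[0x09]=0x12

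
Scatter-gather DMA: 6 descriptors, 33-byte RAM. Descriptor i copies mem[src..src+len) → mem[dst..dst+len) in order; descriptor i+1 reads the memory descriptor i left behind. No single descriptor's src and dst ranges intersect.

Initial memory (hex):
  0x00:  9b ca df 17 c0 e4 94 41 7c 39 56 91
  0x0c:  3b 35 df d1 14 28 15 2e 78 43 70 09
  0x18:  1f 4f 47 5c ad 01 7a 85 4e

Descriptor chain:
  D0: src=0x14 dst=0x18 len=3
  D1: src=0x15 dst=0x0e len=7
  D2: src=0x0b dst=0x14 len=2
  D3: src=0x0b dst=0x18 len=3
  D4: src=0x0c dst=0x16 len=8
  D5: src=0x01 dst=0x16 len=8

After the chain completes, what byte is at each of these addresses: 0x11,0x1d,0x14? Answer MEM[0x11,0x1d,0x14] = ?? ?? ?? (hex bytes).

D0: mem[0x18..0x1a] <- [78 43 70]
D1: mem[0x0e..0x14] <- [43 70 09 78 43 70 5c]
D2: mem[0x14..0x15] <- [91 3b]
D3: mem[0x18..0x1a] <- [91 3b 35]
D4: mem[0x16..0x1d] <- [3b 35 43 70 09 78 43 70]
D5: mem[0x16..0x1d] <- [ca df 17 c0 e4 94 41 7c]
query mem[0x11]=0x78, mem[0x1d]=0x7c, mem[0x14]=0x91

MEM[0x11,0x1d,0x14] = 78 7c 91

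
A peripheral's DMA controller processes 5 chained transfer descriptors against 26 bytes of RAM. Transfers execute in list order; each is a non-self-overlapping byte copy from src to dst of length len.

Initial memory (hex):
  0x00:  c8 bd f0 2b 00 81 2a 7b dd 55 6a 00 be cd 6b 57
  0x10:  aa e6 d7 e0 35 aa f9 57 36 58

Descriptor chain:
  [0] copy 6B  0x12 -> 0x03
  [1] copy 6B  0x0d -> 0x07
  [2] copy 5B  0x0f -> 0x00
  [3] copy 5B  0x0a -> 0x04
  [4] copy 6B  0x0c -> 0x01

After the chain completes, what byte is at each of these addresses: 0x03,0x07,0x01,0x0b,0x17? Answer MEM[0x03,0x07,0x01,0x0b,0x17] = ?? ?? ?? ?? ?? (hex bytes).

#0 dst[0x03+6] := {0xd7,0xe0,0x35,0xaa,0xf9,0x57}
#1 dst[0x07+6] := {0xcd,0x6b,0x57,0xaa,0xe6,0xd7}
#2 dst[0x00+5] := {0x57,0xaa,0xe6,0xd7,0xe0}
#3 dst[0x04+5] := {0xaa,0xe6,0xd7,0xcd,0x6b}
#4 dst[0x01+6] := {0xd7,0xcd,0x6b,0x57,0xaa,0xe6}
query mem[0x03]=0x6b, mem[0x07]=0xcd, mem[0x01]=0xd7, mem[0x0b]=0xe6, mem[0x17]=0x57

MEM[0x03,0x07,0x01,0x0b,0x17] = 6b cd d7 e6 57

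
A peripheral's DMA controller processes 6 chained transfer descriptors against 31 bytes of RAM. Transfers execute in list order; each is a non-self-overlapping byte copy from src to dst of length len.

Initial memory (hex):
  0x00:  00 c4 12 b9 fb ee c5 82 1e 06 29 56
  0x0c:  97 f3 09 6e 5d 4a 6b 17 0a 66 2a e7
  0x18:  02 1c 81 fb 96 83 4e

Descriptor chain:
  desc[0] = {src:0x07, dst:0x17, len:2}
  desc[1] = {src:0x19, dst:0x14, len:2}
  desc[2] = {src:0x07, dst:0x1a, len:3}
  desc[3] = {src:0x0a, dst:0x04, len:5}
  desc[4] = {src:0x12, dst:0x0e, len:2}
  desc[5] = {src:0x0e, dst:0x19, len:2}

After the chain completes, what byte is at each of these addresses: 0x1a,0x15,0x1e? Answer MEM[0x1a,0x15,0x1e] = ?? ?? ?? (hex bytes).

MEM[0x1a,0x15,0x1e] = 17 81 4e

#0 dst[0x17+2] := {0x82,0x1e}
#1 dst[0x14+2] := {0x1c,0x81}
#2 dst[0x1a+3] := {0x82,0x1e,0x06}
#3 dst[0x04+5] := {0x29,0x56,0x97,0xf3,0x09}
#4 dst[0x0e+2] := {0x6b,0x17}
#5 dst[0x19+2] := {0x6b,0x17}
query mem[0x1a]=0x17, mem[0x15]=0x81, mem[0x1e]=0x4e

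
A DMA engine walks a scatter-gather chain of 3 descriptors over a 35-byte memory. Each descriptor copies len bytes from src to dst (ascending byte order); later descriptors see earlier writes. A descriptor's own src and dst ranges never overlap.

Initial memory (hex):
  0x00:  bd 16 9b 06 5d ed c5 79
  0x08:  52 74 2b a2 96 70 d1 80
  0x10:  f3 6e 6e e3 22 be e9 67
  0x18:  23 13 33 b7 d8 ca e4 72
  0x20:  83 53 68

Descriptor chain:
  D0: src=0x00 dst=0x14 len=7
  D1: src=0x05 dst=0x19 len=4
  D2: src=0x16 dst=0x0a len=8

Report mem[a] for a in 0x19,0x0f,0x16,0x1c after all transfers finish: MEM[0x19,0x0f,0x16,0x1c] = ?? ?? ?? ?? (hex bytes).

MEM[0x19,0x0f,0x16,0x1c] = ed 79 9b 52

#0 dst[0x14+7] := {0xbd,0x16,0x9b,0x06,0x5d,0xed,0xc5}
#1 dst[0x19+4] := {0xed,0xc5,0x79,0x52}
#2 dst[0x0a+8] := {0x9b,0x06,0x5d,0xed,0xc5,0x79,0x52,0xca}
query mem[0x19]=0xed, mem[0x0f]=0x79, mem[0x16]=0x9b, mem[0x1c]=0x52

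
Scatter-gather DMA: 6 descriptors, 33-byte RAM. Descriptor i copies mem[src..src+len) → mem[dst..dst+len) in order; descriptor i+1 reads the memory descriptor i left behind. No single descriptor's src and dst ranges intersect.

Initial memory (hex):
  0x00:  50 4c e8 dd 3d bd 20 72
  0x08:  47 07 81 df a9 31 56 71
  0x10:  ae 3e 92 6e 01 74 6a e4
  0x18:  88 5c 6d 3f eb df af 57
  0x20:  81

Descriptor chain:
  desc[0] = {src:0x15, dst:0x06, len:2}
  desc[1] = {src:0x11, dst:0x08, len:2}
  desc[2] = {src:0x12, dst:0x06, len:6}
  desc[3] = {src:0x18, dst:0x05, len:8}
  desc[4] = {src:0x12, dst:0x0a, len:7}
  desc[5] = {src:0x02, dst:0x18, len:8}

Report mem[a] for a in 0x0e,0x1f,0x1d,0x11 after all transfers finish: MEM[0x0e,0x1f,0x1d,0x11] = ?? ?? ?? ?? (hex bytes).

  after D0: wrote 2B at 0x06 = 746a
  after D1: wrote 2B at 0x08 = 3e92
  after D2: wrote 6B at 0x06 = 926e01746ae4
  after D3: wrote 8B at 0x05 = 885c6d3febdfaf57
  after D4: wrote 7B at 0x0a = 926e01746ae488
  after D5: wrote 8B at 0x18 = e8dd3d885c6d3feb
query mem[0x0e]=0x6a, mem[0x1f]=0xeb, mem[0x1d]=0x6d, mem[0x11]=0x3e

MEM[0x0e,0x1f,0x1d,0x11] = 6a eb 6d 3e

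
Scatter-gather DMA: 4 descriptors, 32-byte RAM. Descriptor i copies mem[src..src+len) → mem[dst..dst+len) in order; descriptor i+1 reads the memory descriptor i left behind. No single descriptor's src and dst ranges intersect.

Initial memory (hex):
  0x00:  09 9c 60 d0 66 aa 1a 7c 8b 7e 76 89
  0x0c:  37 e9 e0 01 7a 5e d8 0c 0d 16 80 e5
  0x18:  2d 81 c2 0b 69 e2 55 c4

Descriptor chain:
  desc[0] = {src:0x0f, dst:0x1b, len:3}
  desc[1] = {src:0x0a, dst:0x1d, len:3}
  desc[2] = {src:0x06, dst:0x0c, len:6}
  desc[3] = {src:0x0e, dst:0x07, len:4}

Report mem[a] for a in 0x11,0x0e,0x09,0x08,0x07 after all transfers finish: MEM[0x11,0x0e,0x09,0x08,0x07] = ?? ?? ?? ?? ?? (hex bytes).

MEM[0x11,0x0e,0x09,0x08,0x07] = 89 8b 76 7e 8b

#0 dst[0x1b+3] := {0x01,0x7a,0x5e}
#1 dst[0x1d+3] := {0x76,0x89,0x37}
#2 dst[0x0c+6] := {0x1a,0x7c,0x8b,0x7e,0x76,0x89}
#3 dst[0x07+4] := {0x8b,0x7e,0x76,0x89}
query mem[0x11]=0x89, mem[0x0e]=0x8b, mem[0x09]=0x76, mem[0x08]=0x7e, mem[0x07]=0x8b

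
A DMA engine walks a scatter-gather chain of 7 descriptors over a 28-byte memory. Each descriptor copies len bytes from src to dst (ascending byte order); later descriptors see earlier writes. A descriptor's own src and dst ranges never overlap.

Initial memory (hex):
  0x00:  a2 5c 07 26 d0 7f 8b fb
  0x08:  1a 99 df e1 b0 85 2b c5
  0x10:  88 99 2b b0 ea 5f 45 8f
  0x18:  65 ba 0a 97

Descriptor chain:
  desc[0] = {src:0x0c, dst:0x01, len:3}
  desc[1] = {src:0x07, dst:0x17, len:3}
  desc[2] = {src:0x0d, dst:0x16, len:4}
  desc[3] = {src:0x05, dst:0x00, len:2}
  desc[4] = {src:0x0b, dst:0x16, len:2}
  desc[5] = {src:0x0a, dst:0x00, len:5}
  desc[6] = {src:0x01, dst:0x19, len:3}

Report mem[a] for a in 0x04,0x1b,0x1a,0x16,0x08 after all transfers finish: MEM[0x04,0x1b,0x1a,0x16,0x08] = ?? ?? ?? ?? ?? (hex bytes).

MEM[0x04,0x1b,0x1a,0x16,0x08] = 2b 85 b0 e1 1a

D0: mem[0x01..0x03] <- [b0 85 2b]
D1: mem[0x17..0x19] <- [fb 1a 99]
D2: mem[0x16..0x19] <- [85 2b c5 88]
D3: mem[0x00..0x01] <- [7f 8b]
D4: mem[0x16..0x17] <- [e1 b0]
D5: mem[0x00..0x04] <- [df e1 b0 85 2b]
D6: mem[0x19..0x1b] <- [e1 b0 85]
query mem[0x04]=0x2b, mem[0x1b]=0x85, mem[0x1a]=0xb0, mem[0x16]=0xe1, mem[0x08]=0x1a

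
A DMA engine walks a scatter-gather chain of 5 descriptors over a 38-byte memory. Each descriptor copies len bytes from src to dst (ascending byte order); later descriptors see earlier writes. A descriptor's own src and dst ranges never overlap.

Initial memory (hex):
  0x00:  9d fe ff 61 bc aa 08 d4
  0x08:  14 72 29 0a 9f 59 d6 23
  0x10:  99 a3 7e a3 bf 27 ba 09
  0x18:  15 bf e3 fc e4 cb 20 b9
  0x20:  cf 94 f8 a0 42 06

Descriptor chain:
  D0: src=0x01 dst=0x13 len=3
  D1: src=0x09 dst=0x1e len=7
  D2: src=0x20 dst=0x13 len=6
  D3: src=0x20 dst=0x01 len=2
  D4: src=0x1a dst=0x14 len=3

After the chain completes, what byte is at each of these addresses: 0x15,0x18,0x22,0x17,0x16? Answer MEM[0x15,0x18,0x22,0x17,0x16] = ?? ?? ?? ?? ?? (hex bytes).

MEM[0x15,0x18,0x22,0x17,0x16] = fc 06 59 23 e4

#0 dst[0x13+3] := {0xfe,0xff,0x61}
#1 dst[0x1e+7] := {0x72,0x29,0x0a,0x9f,0x59,0xd6,0x23}
#2 dst[0x13+6] := {0x0a,0x9f,0x59,0xd6,0x23,0x06}
#3 dst[0x01+2] := {0x0a,0x9f}
#4 dst[0x14+3] := {0xe3,0xfc,0xe4}
query mem[0x15]=0xfc, mem[0x18]=0x06, mem[0x22]=0x59, mem[0x17]=0x23, mem[0x16]=0xe4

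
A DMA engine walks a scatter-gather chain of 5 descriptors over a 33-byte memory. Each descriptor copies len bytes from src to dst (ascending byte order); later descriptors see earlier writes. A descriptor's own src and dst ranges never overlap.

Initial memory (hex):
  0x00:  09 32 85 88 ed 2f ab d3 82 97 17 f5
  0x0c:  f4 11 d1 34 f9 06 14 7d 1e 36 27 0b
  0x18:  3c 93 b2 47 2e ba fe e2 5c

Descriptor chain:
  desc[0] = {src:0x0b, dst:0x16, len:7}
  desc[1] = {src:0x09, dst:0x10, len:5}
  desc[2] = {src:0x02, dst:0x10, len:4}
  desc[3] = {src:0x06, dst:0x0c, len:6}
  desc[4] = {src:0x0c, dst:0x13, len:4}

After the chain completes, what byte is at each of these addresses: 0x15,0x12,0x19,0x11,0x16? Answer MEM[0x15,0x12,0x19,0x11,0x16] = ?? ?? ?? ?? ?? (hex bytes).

  after D0: wrote 7B at 0x16 = f5f411d134f906
  after D1: wrote 5B at 0x10 = 9717f5f411
  after D2: wrote 4B at 0x10 = 8588ed2f
  after D3: wrote 6B at 0x0c = abd3829717f5
  after D4: wrote 4B at 0x13 = abd38297
query mem[0x15]=0x82, mem[0x12]=0xed, mem[0x19]=0xd1, mem[0x11]=0xf5, mem[0x16]=0x97

MEM[0x15,0x12,0x19,0x11,0x16] = 82 ed d1 f5 97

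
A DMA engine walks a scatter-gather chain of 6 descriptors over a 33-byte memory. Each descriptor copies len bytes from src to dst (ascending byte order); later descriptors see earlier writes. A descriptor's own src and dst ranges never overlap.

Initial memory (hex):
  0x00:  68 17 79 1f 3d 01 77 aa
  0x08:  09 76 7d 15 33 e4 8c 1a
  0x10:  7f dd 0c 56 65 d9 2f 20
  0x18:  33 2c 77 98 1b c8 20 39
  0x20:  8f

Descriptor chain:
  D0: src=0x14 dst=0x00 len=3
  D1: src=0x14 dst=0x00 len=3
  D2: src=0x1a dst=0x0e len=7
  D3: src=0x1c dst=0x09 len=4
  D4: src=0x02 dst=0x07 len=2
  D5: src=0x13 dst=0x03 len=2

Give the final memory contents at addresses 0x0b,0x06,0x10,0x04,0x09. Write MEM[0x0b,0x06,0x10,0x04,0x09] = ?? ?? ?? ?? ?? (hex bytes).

MEM[0x0b,0x06,0x10,0x04,0x09] = 20 77 1b 8f 1b

  after D0: wrote 3B at 0x00 = 65d92f
  after D1: wrote 3B at 0x00 = 65d92f
  after D2: wrote 7B at 0x0e = 77981bc820398f
  after D3: wrote 4B at 0x09 = 1bc82039
  after D4: wrote 2B at 0x07 = 2f1f
  after D5: wrote 2B at 0x03 = 398f
query mem[0x0b]=0x20, mem[0x06]=0x77, mem[0x10]=0x1b, mem[0x04]=0x8f, mem[0x09]=0x1b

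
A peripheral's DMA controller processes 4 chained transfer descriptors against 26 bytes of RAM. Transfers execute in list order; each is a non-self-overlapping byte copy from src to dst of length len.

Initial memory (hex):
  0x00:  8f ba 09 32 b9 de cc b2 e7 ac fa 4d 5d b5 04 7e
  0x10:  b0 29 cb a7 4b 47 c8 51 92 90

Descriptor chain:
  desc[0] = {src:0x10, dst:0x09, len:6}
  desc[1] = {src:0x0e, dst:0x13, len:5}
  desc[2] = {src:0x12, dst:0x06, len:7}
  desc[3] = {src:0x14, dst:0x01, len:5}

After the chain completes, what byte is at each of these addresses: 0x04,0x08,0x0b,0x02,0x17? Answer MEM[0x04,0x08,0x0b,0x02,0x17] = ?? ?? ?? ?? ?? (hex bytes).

D0: mem[0x09..0x0e] <- [b0 29 cb a7 4b 47]
D1: mem[0x13..0x17] <- [47 7e b0 29 cb]
D2: mem[0x06..0x0c] <- [cb 47 7e b0 29 cb 92]
D3: mem[0x01..0x05] <- [7e b0 29 cb 92]
query mem[0x04]=0xcb, mem[0x08]=0x7e, mem[0x0b]=0xcb, mem[0x02]=0xb0, mem[0x17]=0xcb

MEM[0x04,0x08,0x0b,0x02,0x17] = cb 7e cb b0 cb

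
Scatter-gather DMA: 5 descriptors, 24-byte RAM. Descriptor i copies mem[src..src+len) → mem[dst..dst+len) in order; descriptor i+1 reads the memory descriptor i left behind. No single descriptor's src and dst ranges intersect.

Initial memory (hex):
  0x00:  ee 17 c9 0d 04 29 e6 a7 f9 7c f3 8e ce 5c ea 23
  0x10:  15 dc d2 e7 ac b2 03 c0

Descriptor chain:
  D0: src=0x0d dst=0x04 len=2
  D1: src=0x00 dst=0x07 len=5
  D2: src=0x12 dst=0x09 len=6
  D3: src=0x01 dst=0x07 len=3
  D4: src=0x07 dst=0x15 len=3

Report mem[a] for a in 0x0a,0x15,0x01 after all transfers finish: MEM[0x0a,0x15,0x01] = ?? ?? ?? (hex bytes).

#0 dst[0x04+2] := {0x5c,0xea}
#1 dst[0x07+5] := {0xee,0x17,0xc9,0x0d,0x5c}
#2 dst[0x09+6] := {0xd2,0xe7,0xac,0xb2,0x03,0xc0}
#3 dst[0x07+3] := {0x17,0xc9,0x0d}
#4 dst[0x15+3] := {0x17,0xc9,0x0d}
query mem[0x0a]=0xe7, mem[0x15]=0x17, mem[0x01]=0x17

MEM[0x0a,0x15,0x01] = e7 17 17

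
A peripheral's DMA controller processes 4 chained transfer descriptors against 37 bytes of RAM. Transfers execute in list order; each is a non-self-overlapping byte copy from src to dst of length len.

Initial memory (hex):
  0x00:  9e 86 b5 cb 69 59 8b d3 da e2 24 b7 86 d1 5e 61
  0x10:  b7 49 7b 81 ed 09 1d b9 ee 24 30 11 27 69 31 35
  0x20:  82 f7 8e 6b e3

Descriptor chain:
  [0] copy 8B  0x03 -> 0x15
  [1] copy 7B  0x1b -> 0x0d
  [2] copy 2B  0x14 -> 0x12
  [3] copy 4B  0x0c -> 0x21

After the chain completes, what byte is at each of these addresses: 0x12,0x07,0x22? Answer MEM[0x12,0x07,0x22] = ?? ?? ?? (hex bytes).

MEM[0x12,0x07,0x22] = ed d3 e2

[0] 0x03->0x15 len=8 : cb 69 59 8b d3 da e2 24
[1] 0x1b->0x0d len=7 : e2 24 69 31 35 82 f7
[2] 0x14->0x12 len=2 : ed cb
[3] 0x0c->0x21 len=4 : 86 e2 24 69
query mem[0x12]=0xed, mem[0x07]=0xd3, mem[0x22]=0xe2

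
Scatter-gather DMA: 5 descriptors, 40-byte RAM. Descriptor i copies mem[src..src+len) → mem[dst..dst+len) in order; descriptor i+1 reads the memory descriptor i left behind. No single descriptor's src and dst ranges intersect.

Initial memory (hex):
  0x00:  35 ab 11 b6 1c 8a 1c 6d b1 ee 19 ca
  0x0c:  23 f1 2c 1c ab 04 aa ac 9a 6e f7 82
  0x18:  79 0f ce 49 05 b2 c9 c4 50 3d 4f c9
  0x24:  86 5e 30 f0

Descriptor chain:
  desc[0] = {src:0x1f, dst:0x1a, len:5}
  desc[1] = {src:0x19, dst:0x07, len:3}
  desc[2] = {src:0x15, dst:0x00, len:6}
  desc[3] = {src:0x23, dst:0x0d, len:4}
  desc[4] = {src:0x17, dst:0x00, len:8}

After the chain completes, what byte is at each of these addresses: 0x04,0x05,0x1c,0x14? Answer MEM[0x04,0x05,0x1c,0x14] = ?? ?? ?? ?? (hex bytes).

#0 dst[0x1a+5] := {0xc4,0x50,0x3d,0x4f,0xc9}
#1 dst[0x07+3] := {0x0f,0xc4,0x50}
#2 dst[0x00+6] := {0x6e,0xf7,0x82,0x79,0x0f,0xc4}
#3 dst[0x0d+4] := {0xc9,0x86,0x5e,0x30}
#4 dst[0x00+8] := {0x82,0x79,0x0f,0xc4,0x50,0x3d,0x4f,0xc9}
query mem[0x04]=0x50, mem[0x05]=0x3d, mem[0x1c]=0x3d, mem[0x14]=0x9a

MEM[0x04,0x05,0x1c,0x14] = 50 3d 3d 9a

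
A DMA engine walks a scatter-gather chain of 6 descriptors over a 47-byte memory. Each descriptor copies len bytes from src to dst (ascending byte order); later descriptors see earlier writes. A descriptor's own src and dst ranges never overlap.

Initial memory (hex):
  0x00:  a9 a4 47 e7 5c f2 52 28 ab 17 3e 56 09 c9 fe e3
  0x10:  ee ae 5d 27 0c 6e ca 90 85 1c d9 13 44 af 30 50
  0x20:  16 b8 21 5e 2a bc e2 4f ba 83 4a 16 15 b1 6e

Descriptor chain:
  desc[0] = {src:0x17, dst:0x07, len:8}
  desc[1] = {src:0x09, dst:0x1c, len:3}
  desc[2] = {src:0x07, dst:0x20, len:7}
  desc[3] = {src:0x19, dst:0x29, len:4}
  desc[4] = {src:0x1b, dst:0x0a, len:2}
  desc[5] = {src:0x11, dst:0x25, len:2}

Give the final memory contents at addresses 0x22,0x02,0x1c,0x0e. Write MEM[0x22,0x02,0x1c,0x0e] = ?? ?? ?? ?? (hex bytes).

#0 dst[0x07+8] := {0x90,0x85,0x1c,0xd9,0x13,0x44,0xaf,0x30}
#1 dst[0x1c+3] := {0x1c,0xd9,0x13}
#2 dst[0x20+7] := {0x90,0x85,0x1c,0xd9,0x13,0x44,0xaf}
#3 dst[0x29+4] := {0x1c,0xd9,0x13,0x1c}
#4 dst[0x0a+2] := {0x13,0x1c}
#5 dst[0x25+2] := {0xae,0x5d}
query mem[0x22]=0x1c, mem[0x02]=0x47, mem[0x1c]=0x1c, mem[0x0e]=0x30

MEM[0x22,0x02,0x1c,0x0e] = 1c 47 1c 30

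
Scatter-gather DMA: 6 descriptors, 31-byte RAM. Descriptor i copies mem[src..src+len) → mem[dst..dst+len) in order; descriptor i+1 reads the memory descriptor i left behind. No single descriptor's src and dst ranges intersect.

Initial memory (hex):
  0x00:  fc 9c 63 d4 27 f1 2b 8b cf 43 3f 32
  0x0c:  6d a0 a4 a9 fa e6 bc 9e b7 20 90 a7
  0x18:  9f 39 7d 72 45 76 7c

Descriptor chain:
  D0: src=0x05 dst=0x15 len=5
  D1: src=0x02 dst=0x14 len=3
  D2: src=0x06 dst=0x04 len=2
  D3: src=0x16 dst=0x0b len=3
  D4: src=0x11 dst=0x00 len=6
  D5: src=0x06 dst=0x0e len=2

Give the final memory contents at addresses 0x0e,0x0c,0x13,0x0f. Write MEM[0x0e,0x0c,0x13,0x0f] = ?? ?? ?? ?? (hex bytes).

  after D0: wrote 5B at 0x15 = f12b8bcf43
  after D1: wrote 3B at 0x14 = 63d427
  after D2: wrote 2B at 0x04 = 2b8b
  after D3: wrote 3B at 0x0b = 278bcf
  after D4: wrote 6B at 0x00 = e6bc9e63d427
  after D5: wrote 2B at 0x0e = 2b8b
query mem[0x0e]=0x2b, mem[0x0c]=0x8b, mem[0x13]=0x9e, mem[0x0f]=0x8b

MEM[0x0e,0x0c,0x13,0x0f] = 2b 8b 9e 8b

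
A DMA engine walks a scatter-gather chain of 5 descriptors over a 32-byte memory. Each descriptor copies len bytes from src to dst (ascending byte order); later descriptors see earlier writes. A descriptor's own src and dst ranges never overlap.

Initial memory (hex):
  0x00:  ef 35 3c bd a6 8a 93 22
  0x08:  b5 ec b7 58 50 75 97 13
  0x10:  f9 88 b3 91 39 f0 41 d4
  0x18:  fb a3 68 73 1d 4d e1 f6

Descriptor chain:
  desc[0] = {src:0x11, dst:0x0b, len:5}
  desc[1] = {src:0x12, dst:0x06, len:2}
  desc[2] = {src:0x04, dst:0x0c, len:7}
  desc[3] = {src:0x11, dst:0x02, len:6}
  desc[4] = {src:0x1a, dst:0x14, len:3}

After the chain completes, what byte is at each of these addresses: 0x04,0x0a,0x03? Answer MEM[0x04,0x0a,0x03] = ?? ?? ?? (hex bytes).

D0: mem[0x0b..0x0f] <- [88 b3 91 39 f0]
D1: mem[0x06..0x07] <- [b3 91]
D2: mem[0x0c..0x12] <- [a6 8a b3 91 b5 ec b7]
D3: mem[0x02..0x07] <- [ec b7 91 39 f0 41]
D4: mem[0x14..0x16] <- [68 73 1d]
query mem[0x04]=0x91, mem[0x0a]=0xb7, mem[0x03]=0xb7

MEM[0x04,0x0a,0x03] = 91 b7 b7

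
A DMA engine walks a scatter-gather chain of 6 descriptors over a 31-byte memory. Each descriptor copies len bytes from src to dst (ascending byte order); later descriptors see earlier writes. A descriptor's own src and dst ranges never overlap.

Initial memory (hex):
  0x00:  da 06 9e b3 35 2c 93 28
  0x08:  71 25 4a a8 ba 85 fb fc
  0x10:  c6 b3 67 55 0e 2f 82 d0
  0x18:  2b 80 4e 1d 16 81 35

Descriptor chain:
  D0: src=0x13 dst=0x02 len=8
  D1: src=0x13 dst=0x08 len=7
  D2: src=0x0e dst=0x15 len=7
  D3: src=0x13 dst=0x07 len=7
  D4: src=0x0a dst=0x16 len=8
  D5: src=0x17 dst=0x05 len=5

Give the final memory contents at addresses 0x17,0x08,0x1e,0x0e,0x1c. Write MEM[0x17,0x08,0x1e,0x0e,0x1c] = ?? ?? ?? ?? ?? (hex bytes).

#0 dst[0x02+8] := {0x55,0x0e,0x2f,0x82,0xd0,0x2b,0x80,0x4e}
#1 dst[0x08+7] := {0x55,0x0e,0x2f,0x82,0xd0,0x2b,0x80}
#2 dst[0x15+7] := {0x80,0xfc,0xc6,0xb3,0x67,0x55,0x0e}
#3 dst[0x07+7] := {0x55,0x0e,0x80,0xfc,0xc6,0xb3,0x67}
#4 dst[0x16+8] := {0xfc,0xc6,0xb3,0x67,0x80,0xfc,0xc6,0xb3}
#5 dst[0x05+5] := {0xc6,0xb3,0x67,0x80,0xfc}
query mem[0x17]=0xc6, mem[0x08]=0x80, mem[0x1e]=0x35, mem[0x0e]=0x80, mem[0x1c]=0xc6

MEM[0x17,0x08,0x1e,0x0e,0x1c] = c6 80 35 80 c6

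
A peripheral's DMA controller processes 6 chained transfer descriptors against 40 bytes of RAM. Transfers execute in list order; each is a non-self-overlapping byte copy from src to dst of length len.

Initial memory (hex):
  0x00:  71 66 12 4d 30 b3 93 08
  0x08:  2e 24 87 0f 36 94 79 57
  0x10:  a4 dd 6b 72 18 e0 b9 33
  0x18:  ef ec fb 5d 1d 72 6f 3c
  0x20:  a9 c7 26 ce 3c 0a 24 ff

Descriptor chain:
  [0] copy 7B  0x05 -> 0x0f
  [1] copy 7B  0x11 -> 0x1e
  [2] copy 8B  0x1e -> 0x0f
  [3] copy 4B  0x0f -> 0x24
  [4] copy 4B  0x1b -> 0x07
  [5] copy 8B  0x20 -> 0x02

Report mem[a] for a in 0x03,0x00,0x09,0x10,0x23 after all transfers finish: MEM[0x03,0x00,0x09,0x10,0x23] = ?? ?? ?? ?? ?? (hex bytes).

  after D0: wrote 7B at 0x0f = b393082e24870f
  after D1: wrote 7B at 0x1e = 082e24870fb933
  after D2: wrote 8B at 0x0f = 082e24870fb9330a
  after D3: wrote 4B at 0x24 = 082e2487
  after D4: wrote 4B at 0x07 = 5d1d7208
  after D5: wrote 8B at 0x02 = 24870fb9082e2487
query mem[0x03]=0x87, mem[0x00]=0x71, mem[0x09]=0x87, mem[0x10]=0x2e, mem[0x23]=0xb9

MEM[0x03,0x00,0x09,0x10,0x23] = 87 71 87 2e b9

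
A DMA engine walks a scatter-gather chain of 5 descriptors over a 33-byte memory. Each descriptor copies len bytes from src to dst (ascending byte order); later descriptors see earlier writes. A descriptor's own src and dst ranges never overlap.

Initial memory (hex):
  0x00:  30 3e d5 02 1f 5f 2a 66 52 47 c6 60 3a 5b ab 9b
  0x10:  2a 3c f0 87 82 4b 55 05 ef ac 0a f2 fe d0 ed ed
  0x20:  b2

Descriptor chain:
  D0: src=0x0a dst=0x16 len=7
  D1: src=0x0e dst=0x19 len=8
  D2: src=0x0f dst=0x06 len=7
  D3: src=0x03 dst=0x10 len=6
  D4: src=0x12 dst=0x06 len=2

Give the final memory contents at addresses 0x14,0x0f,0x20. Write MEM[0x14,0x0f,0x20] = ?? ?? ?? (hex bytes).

MEM[0x14,0x0f,0x20] = 2a 9b 4b

[0] 0x0a->0x16 len=7 : c6 60 3a 5b ab 9b 2a
[1] 0x0e->0x19 len=8 : ab 9b 2a 3c f0 87 82 4b
[2] 0x0f->0x06 len=7 : 9b 2a 3c f0 87 82 4b
[3] 0x03->0x10 len=6 : 02 1f 5f 9b 2a 3c
[4] 0x12->0x06 len=2 : 5f 9b
query mem[0x14]=0x2a, mem[0x0f]=0x9b, mem[0x20]=0x4b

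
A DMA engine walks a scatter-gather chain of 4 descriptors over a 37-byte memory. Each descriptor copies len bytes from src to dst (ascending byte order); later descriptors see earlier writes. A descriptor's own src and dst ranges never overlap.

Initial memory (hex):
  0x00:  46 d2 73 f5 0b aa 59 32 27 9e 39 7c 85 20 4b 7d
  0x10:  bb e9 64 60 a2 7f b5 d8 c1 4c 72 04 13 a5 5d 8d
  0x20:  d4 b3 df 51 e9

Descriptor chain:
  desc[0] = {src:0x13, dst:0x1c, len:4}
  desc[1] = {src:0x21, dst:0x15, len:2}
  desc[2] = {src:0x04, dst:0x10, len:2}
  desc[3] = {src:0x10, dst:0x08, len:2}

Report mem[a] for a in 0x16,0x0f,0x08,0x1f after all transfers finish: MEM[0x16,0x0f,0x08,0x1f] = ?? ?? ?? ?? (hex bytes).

#0 dst[0x1c+4] := {0x60,0xa2,0x7f,0xb5}
#1 dst[0x15+2] := {0xb3,0xdf}
#2 dst[0x10+2] := {0x0b,0xaa}
#3 dst[0x08+2] := {0x0b,0xaa}
query mem[0x16]=0xdf, mem[0x0f]=0x7d, mem[0x08]=0x0b, mem[0x1f]=0xb5

MEM[0x16,0x0f,0x08,0x1f] = df 7d 0b b5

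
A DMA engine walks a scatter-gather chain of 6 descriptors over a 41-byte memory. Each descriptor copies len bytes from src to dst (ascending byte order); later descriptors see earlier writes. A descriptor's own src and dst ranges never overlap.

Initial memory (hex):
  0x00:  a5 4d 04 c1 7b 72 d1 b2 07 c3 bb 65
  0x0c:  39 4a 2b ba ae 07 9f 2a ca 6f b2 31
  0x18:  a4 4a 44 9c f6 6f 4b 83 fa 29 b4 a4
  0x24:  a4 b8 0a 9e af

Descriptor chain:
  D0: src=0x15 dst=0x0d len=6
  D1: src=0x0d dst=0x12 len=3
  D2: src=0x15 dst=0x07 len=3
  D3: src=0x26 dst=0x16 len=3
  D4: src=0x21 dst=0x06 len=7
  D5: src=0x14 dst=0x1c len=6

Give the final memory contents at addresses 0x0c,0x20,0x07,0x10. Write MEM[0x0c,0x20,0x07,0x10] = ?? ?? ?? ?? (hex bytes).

MEM[0x0c,0x20,0x07,0x10] = 9e af b4 a4

  after D0: wrote 6B at 0x0d = 6fb231a44a44
  after D1: wrote 3B at 0x12 = 6fb231
  after D2: wrote 3B at 0x07 = 6fb231
  after D3: wrote 3B at 0x16 = 0a9eaf
  after D4: wrote 7B at 0x06 = 29b4a4a4b80a9e
  after D5: wrote 6B at 0x1c = 316f0a9eaf4a
query mem[0x0c]=0x9e, mem[0x20]=0xaf, mem[0x07]=0xb4, mem[0x10]=0xa4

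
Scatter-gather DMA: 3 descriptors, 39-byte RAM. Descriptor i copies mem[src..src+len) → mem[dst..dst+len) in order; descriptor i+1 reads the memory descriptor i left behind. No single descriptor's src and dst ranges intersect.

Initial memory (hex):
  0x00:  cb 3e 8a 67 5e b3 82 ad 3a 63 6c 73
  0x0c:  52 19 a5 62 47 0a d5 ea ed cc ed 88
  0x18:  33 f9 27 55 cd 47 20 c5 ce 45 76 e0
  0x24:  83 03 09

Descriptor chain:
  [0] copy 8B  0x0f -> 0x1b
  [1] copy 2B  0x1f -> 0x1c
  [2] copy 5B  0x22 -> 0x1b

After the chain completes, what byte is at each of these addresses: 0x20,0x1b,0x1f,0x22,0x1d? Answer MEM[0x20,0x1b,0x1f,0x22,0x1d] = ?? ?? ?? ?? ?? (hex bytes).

#0 dst[0x1b+8] := {0x62,0x47,0x0a,0xd5,0xea,0xed,0xcc,0xed}
#1 dst[0x1c+2] := {0xea,0xed}
#2 dst[0x1b+5] := {0xed,0xe0,0x83,0x03,0x09}
query mem[0x20]=0xed, mem[0x1b]=0xed, mem[0x1f]=0x09, mem[0x22]=0xed, mem[0x1d]=0x83

MEM[0x20,0x1b,0x1f,0x22,0x1d] = ed ed 09 ed 83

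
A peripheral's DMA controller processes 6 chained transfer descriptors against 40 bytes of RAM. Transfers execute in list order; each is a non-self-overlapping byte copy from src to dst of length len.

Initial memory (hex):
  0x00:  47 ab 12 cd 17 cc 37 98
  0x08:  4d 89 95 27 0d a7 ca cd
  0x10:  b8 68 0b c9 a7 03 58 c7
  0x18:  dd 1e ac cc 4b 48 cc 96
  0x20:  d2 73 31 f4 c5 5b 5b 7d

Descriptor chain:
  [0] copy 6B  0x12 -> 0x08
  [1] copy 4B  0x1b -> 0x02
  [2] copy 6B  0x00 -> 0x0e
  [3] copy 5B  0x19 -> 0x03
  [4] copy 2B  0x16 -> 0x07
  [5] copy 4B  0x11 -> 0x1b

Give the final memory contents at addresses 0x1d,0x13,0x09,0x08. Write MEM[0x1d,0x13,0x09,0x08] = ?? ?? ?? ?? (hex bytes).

[0] 0x12->0x08 len=6 : 0b c9 a7 03 58 c7
[1] 0x1b->0x02 len=4 : cc 4b 48 cc
[2] 0x00->0x0e len=6 : 47 ab cc 4b 48 cc
[3] 0x19->0x03 len=5 : 1e ac cc 4b 48
[4] 0x16->0x07 len=2 : 58 c7
[5] 0x11->0x1b len=4 : 4b 48 cc a7
query mem[0x1d]=0xcc, mem[0x13]=0xcc, mem[0x09]=0xc9, mem[0x08]=0xc7

MEM[0x1d,0x13,0x09,0x08] = cc cc c9 c7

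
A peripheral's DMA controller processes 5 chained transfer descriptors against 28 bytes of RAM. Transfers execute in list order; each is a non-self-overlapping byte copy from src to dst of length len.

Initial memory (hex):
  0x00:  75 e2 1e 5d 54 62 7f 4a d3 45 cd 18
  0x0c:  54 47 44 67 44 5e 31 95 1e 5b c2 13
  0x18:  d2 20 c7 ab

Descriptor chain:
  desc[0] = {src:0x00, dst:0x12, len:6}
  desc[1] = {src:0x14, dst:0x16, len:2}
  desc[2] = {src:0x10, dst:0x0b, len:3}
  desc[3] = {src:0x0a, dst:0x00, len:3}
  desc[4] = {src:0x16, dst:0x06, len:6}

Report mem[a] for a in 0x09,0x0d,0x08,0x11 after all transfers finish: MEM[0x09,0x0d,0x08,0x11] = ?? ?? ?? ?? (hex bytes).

  after D0: wrote 6B at 0x12 = 75e21e5d5462
  after D1: wrote 2B at 0x16 = 1e5d
  after D2: wrote 3B at 0x0b = 445e75
  after D3: wrote 3B at 0x00 = cd445e
  after D4: wrote 6B at 0x06 = 1e5dd220c7ab
query mem[0x09]=0x20, mem[0x0d]=0x75, mem[0x08]=0xd2, mem[0x11]=0x5e

MEM[0x09,0x0d,0x08,0x11] = 20 75 d2 5e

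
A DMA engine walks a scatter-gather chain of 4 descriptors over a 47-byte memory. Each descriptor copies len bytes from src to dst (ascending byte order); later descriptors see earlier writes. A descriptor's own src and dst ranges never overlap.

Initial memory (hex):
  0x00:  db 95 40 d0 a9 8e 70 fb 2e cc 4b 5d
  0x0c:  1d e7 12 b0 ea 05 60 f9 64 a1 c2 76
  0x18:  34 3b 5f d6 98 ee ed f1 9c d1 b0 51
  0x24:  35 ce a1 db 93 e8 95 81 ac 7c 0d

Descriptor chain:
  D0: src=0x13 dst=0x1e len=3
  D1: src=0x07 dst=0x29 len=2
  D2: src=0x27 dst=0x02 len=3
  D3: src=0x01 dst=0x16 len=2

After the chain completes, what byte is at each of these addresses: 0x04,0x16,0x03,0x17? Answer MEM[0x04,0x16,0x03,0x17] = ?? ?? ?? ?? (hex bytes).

#0 dst[0x1e+3] := {0xf9,0x64,0xa1}
#1 dst[0x29+2] := {0xfb,0x2e}
#2 dst[0x02+3] := {0xdb,0x93,0xfb}
#3 dst[0x16+2] := {0x95,0xdb}
query mem[0x04]=0xfb, mem[0x16]=0x95, mem[0x03]=0x93, mem[0x17]=0xdb

MEM[0x04,0x16,0x03,0x17] = fb 95 93 db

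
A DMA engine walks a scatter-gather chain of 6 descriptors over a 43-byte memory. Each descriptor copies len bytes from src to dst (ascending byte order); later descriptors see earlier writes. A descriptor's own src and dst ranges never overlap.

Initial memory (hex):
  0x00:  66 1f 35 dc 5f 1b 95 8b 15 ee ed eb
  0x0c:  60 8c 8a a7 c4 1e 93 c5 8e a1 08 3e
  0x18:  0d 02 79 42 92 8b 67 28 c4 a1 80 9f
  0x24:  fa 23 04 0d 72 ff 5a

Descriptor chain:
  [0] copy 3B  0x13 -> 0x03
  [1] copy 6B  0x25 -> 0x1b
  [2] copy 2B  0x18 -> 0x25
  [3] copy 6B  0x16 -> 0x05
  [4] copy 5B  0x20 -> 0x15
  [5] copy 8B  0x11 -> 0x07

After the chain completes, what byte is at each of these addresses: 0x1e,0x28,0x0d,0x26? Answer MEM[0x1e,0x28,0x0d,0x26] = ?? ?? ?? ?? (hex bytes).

MEM[0x1e,0x28,0x0d,0x26] = 72 72 80 02

[0] 0x13->0x03 len=3 : c5 8e a1
[1] 0x25->0x1b len=6 : 23 04 0d 72 ff 5a
[2] 0x18->0x25 len=2 : 0d 02
[3] 0x16->0x05 len=6 : 08 3e 0d 02 79 23
[4] 0x20->0x15 len=5 : 5a a1 80 9f fa
[5] 0x11->0x07 len=8 : 1e 93 c5 8e 5a a1 80 9f
query mem[0x1e]=0x72, mem[0x28]=0x72, mem[0x0d]=0x80, mem[0x26]=0x02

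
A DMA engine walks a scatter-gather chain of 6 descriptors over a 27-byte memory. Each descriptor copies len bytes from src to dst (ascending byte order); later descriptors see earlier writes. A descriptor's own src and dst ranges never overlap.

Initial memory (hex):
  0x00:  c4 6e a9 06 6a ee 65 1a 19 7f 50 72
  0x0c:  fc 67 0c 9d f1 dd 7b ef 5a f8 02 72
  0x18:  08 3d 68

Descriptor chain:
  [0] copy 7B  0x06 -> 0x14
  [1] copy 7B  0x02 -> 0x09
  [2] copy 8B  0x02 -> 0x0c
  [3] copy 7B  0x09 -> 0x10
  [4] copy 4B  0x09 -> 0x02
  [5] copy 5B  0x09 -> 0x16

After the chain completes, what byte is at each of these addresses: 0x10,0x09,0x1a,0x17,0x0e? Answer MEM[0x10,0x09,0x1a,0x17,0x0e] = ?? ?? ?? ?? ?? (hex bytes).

MEM[0x10,0x09,0x1a,0x17,0x0e] = a9 a9 06 06 6a

  after D0: wrote 7B at 0x14 = 651a197f5072fc
  after D1: wrote 7B at 0x09 = a9066aee651a19
  after D2: wrote 8B at 0x0c = a9066aee651a19a9
  after D3: wrote 7B at 0x10 = a9066aa9066aee
  after D4: wrote 4B at 0x02 = a9066aa9
  after D5: wrote 5B at 0x16 = a9066aa906
query mem[0x10]=0xa9, mem[0x09]=0xa9, mem[0x1a]=0x06, mem[0x17]=0x06, mem[0x0e]=0x6a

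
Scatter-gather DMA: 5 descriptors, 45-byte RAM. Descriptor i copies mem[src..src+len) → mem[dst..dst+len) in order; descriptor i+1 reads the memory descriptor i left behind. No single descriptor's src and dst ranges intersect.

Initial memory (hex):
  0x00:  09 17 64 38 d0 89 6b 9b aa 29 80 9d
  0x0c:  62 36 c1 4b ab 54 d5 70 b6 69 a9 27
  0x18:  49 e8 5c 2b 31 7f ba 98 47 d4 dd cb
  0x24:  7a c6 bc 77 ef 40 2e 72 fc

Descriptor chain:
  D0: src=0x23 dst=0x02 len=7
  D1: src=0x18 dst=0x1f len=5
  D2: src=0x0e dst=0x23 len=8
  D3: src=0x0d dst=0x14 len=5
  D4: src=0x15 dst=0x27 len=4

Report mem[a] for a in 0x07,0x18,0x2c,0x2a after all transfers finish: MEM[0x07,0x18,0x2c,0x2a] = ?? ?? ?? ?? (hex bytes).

MEM[0x07,0x18,0x2c,0x2a] = ef 54 fc 54

[0] 0x23->0x02 len=7 : cb 7a c6 bc 77 ef 40
[1] 0x18->0x1f len=5 : 49 e8 5c 2b 31
[2] 0x0e->0x23 len=8 : c1 4b ab 54 d5 70 b6 69
[3] 0x0d->0x14 len=5 : 36 c1 4b ab 54
[4] 0x15->0x27 len=4 : c1 4b ab 54
query mem[0x07]=0xef, mem[0x18]=0x54, mem[0x2c]=0xfc, mem[0x2a]=0x54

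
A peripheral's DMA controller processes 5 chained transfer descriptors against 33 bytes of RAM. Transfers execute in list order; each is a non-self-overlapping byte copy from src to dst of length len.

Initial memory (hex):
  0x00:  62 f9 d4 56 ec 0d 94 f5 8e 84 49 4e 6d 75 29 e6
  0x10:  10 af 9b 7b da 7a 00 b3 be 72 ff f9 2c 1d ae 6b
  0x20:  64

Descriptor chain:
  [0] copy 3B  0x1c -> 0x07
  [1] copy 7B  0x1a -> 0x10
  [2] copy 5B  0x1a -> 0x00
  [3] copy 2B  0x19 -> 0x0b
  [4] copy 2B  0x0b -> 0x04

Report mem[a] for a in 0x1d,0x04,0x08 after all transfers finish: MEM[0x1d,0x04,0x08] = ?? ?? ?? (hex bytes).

MEM[0x1d,0x04,0x08] = 1d 72 1d

  after D0: wrote 3B at 0x07 = 2c1dae
  after D1: wrote 7B at 0x10 = fff92c1dae6b64
  after D2: wrote 5B at 0x00 = fff92c1dae
  after D3: wrote 2B at 0x0b = 72ff
  after D4: wrote 2B at 0x04 = 72ff
query mem[0x1d]=0x1d, mem[0x04]=0x72, mem[0x08]=0x1d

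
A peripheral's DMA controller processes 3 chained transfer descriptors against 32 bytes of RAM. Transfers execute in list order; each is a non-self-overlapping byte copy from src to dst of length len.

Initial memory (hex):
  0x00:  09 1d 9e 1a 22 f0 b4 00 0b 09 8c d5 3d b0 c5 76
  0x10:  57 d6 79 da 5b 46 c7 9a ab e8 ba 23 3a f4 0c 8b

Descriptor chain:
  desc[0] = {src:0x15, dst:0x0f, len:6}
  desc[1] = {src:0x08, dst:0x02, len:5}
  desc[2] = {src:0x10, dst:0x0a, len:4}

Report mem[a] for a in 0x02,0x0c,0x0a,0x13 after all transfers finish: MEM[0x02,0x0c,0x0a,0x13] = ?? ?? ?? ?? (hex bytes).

MEM[0x02,0x0c,0x0a,0x13] = 0b ab c7 e8

[0] 0x15->0x0f len=6 : 46 c7 9a ab e8 ba
[1] 0x08->0x02 len=5 : 0b 09 8c d5 3d
[2] 0x10->0x0a len=4 : c7 9a ab e8
query mem[0x02]=0x0b, mem[0x0c]=0xab, mem[0x0a]=0xc7, mem[0x13]=0xe8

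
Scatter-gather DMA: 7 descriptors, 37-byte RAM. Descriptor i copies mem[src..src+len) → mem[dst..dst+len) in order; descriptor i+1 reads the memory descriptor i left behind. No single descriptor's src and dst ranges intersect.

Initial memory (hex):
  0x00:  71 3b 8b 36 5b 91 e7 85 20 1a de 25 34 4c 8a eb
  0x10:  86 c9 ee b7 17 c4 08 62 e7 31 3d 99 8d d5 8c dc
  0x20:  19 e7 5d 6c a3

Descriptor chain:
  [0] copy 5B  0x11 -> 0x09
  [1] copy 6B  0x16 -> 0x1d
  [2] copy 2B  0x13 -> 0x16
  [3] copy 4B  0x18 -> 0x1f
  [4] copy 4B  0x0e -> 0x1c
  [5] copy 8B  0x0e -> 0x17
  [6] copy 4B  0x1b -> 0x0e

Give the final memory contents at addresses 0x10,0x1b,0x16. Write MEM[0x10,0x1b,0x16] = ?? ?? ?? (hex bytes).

[0] 0x11->0x09 len=5 : c9 ee b7 17 c4
[1] 0x16->0x1d len=6 : 08 62 e7 31 3d 99
[2] 0x13->0x16 len=2 : b7 17
[3] 0x18->0x1f len=4 : e7 31 3d 99
[4] 0x0e->0x1c len=4 : 8a eb 86 c9
[5] 0x0e->0x17 len=8 : 8a eb 86 c9 ee b7 17 c4
[6] 0x1b->0x0e len=4 : ee b7 17 c4
query mem[0x10]=0x17, mem[0x1b]=0xee, mem[0x16]=0xb7

MEM[0x10,0x1b,0x16] = 17 ee b7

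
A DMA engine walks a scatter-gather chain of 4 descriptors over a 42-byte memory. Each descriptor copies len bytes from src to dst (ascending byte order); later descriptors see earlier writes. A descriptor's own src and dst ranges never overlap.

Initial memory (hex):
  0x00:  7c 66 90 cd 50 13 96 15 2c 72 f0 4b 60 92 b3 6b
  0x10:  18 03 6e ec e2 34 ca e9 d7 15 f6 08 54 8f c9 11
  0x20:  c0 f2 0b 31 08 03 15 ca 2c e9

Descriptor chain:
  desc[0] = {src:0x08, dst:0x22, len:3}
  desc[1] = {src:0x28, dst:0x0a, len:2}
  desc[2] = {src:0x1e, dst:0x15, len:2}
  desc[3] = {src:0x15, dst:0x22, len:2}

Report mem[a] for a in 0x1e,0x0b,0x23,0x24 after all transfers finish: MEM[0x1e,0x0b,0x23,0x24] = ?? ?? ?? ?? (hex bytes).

  after D0: wrote 3B at 0x22 = 2c72f0
  after D1: wrote 2B at 0x0a = 2ce9
  after D2: wrote 2B at 0x15 = c911
  after D3: wrote 2B at 0x22 = c911
query mem[0x1e]=0xc9, mem[0x0b]=0xe9, mem[0x23]=0x11, mem[0x24]=0xf0

MEM[0x1e,0x0b,0x23,0x24] = c9 e9 11 f0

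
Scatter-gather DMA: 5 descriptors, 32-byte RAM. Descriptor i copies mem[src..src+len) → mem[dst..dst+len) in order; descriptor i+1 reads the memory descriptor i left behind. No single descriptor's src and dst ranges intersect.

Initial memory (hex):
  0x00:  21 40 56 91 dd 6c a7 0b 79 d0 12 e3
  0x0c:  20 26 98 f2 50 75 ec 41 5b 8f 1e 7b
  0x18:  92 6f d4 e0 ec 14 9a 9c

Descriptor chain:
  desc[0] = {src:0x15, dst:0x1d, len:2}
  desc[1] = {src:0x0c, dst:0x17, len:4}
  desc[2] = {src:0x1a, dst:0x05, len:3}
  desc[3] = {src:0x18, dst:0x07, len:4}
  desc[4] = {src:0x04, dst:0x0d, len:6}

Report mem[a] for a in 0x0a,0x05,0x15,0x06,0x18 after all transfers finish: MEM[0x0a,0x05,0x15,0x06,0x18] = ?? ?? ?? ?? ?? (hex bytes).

MEM[0x0a,0x05,0x15,0x06,0x18] = e0 f2 8f e0 26

#0 dst[0x1d+2] := {0x8f,0x1e}
#1 dst[0x17+4] := {0x20,0x26,0x98,0xf2}
#2 dst[0x05+3] := {0xf2,0xe0,0xec}
#3 dst[0x07+4] := {0x26,0x98,0xf2,0xe0}
#4 dst[0x0d+6] := {0xdd,0xf2,0xe0,0x26,0x98,0xf2}
query mem[0x0a]=0xe0, mem[0x05]=0xf2, mem[0x15]=0x8f, mem[0x06]=0xe0, mem[0x18]=0x26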